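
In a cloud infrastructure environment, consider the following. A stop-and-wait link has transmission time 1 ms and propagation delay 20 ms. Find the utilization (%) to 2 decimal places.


Given: Ttrans = 1 ms, Tprop = 20 ms
RTT = 2 * Tprop = 2 * 20 = 40 ms
U = Ttrans / (Ttrans + RTT)
U = 1 / (1 + 40)
U = 1 / 41 = 0.02439
U% = 2.44%

2.44


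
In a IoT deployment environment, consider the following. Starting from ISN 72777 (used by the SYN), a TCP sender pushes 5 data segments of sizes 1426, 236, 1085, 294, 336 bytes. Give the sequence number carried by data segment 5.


The SYN occupies sequence number ISN = 72777, so the first data byte is ISN + 1 = 72778.
SEQ of data segment i = (ISN + 1) + sum of payload sizes of segments 1..i-1.
Segment 1: SEQ = 72778, payload = 1426 bytes
Segment 2: SEQ = 74204, payload = 236 bytes
Segment 3: SEQ = 74440, payload = 1085 bytes
Segment 4: SEQ = 75525, payload = 294 bytes
Segment 5: SEQ = 75819, payload = 336 bytes
SEQ of segment 5 = 72778 + 1426 + 236 + 1085 + 294 = 75819

75819


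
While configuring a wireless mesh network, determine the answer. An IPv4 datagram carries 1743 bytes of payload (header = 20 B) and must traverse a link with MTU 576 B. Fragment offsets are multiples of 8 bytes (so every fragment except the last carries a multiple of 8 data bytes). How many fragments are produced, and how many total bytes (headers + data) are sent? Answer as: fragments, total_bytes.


Max data per non-final fragment = floor((MTU - header)/8)*8 = floor((576 - 20)/8)*8 = floor(556/8)*8 = 552 B
Final fragment needs no 8-byte alignment: it can carry up to MTU - header = 556 B
Non-final fragments needed = ceil((payload - 556) / 552) = ceil(1187/552) = ceil(2.1504) = 3
Number of fragments = 3 + 1 = 4
Fragment sizes (data): 3 * 552 B + 87 B (last, 87 <= 556 OK)
Total bytes sent = payload + n_frags * header = 1743 + 4*20 = 1743 + 80 = 1823 B

4, 1823


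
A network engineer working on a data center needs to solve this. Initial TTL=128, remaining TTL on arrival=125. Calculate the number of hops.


Given: initial TTL = 128, received TTL = 125
Hops = initial TTL - received TTL
Hops = 128 - 125 = 3

3


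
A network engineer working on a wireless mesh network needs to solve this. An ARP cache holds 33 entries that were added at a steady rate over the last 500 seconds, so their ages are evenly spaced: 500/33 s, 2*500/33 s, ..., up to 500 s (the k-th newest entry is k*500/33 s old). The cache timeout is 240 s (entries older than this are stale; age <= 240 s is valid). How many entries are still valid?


Ages are k * 500/33 s for k = 1..33 (spacing = 15.1515 s).
Entry k is valid iff k * 500/33 <= 240 iff k <= 33 * 240 / 500 = 15.8400
n_valid = floor(15.8400) = 15
(n_stale = 33 - 15 = 18)

15


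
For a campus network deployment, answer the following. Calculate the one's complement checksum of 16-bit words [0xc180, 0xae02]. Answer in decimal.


Given words: [0xc180, 0xae02]
Step 1: Sum all words
Raw sum = 49536 + 44546 = 94082
Step 2: Fold carry: (28546 + 1) = 28547
One's complement = ~28547 & 0xFFFF = 36988

36988


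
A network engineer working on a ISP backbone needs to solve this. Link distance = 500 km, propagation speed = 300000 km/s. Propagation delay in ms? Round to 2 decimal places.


Given: distance = 500 km, speed = 300000 km/s
Delay = distance / speed = 500 / 300000 seconds
Delay in ms = 500 * 1000 / 300000
Delay = 1.6667 ms
Rounded to 2 dp = 1.67 ms

1.67


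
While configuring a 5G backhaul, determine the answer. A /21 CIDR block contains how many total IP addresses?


Given: CIDR prefix /21
Host bits = 32 - 21 = 11
Total addresses = 2^11 = 2048

2048


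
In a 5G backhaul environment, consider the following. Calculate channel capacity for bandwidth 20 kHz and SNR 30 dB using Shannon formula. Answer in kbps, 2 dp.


Given: B = 20 kHz, SNR = 30 dB
SNR linear = 10^(30/10) = 1000
1 + SNR = 1001
log2(1001) = 9.9672262588
C = 20 * 1000 * 9.9672262588 = 199344.5252 bps
C = 199.344525 kbps -> 199.34 kbps (2 dp)

199.34


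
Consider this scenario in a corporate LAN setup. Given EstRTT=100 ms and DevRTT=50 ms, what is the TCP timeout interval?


Given: EstRTT = 100 ms, DevRTT = 50 ms
Timeout = EstRTT + 4 * DevRTT
4 * DevRTT = 4 * 50 = 200
Timeout = 100 + 200 = 300 ms

300


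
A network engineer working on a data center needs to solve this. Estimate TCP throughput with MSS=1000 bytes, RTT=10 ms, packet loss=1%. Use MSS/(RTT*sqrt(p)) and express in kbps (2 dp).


Given: MSS = 1000 bytes, RTT = 10 ms, loss = 1%
RTT in seconds = 10 / 1000 = 0.01
Loss rate = 1% = 0.01
sqrt(loss) = sqrt(0.01) = 0.1
Throughput (bytes/s) = 1000 / (0.01 * 0.1) = 1000000.0000
Throughput (kbps) = 1000000.0000 * 8 / 1000 = 8000.000000 -> 8000.00 kbps (2 dp)

8000.00


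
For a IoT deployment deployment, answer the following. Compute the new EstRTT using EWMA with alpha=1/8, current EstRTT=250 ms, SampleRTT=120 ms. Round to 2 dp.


Given: EstRTT = 250 ms, SampleRTT = 120 ms, alpha = 1/8
New EstRTT = (1 - alpha) * EstRTT + alpha * SampleRTT
(7/8) * 250 = 218.75
(1/8) * 120 = 15
New EstRTT = 218.75 + 15 = 233.75 ms -> 233.75 ms (2 dp)

233.75


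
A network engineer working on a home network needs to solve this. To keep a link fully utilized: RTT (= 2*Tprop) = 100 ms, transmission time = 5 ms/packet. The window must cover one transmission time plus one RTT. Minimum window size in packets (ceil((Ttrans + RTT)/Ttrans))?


Given: Ttrans = 5 ms, RTT = 100 ms (= 2 * Tprop, Tprop = 50 ms)
Time until first ACK returns = Ttrans + RTT = 5 + 100 = 105 ms
Need W * Ttrans >= Ttrans + RTT  ->  W >= (Ttrans + RTT) / Ttrans
(Ttrans + RTT) / Ttrans = 105 / 5 = 21
W_min = ceil(21) = 21

21


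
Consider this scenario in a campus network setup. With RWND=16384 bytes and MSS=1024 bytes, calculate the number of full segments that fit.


Given: RWND = 16384 bytes, MSS = 1024 bytes
Full segments = floor(RWND / MSS)
Full segments = floor(16384 / 1024)
Full segments = floor(16.0) = 16

16


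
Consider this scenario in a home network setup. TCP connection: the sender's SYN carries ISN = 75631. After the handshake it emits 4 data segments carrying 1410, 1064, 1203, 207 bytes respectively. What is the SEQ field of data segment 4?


The SYN occupies sequence number ISN = 75631, so the first data byte is ISN + 1 = 75632.
SEQ of data segment i = (ISN + 1) + sum of payload sizes of segments 1..i-1.
Segment 1: SEQ = 75632, payload = 1410 bytes
Segment 2: SEQ = 77042, payload = 1064 bytes
Segment 3: SEQ = 78106, payload = 1203 bytes
Segment 4: SEQ = 79309, payload = 207 bytes
SEQ of segment 4 = 75632 + 1410 + 1064 + 1203 = 79309

79309


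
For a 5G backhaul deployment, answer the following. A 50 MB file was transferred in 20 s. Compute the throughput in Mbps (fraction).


Given: file = 50 MB, time = 20 s
File in Mb = 50 * 8 = 400 Mb
Throughput = 400 / 20 Mbps
Throughput = 20 Mbps

20


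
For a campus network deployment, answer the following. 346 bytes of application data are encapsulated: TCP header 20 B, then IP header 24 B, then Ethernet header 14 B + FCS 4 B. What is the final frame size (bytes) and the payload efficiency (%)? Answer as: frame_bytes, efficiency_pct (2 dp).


TCP segment = 346 + 20 = 366 B
IP packet = 366 + 24 = 390 B
Ethernet frame = 390 + 14 + 4 = 408 B
Efficiency = app / frame = 346 / 408 = 0.848039 = 84.8039% -> 84.80% (2 dp)

408, 84.80


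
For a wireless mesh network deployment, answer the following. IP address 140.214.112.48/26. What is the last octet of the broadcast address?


Given: IP = 140.214.112.48, prefix = /26
Host bits = 32 - 26 = 6
Network last octet = 48 AND mask = 0
Host part size = 2^6 - 1 = 63
Broadcast last octet = 0 OR 63 = 63

63


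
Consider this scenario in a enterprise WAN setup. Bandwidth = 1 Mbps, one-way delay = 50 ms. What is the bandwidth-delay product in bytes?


Given: bandwidth = 1 Mbps, delay = 50 ms
BDP in bits = 1 * 10^6 * 50 / 1000
BDP in bits = 50000
BDP in bytes = 50000 / 8 = 6250

6250


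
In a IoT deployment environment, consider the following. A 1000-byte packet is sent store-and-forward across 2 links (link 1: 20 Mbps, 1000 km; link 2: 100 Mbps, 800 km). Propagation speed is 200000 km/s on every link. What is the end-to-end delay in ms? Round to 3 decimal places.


Packet = 1000 bytes = 8000 bits. Store-and-forward: sum (t_trans + t_prop) per link.
Link 1: t_trans = 8000/(20*10^6) s = 0.4000 ms; t_prop = 1000/200000 s = 5.0000 ms; subtotal = 5.4000 ms
Link 2: t_trans = 8000/(100*10^6) s = 0.0800 ms; t_prop = 800/200000 s = 4.0000 ms; subtotal = 4.0800 ms
End-to-end = 5.4000 + 4.0800 = 9.4800 ms -> 9.480 ms (3 dp)

9.480


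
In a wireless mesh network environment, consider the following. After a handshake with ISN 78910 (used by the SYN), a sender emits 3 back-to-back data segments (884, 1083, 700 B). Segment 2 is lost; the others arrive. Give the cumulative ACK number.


SYN uses sequence number 78910; first data byte = ISN + 1 = 78911.
Segment 1: SEQ = 78911, len = 884 B, covers [78911, 79794]
Segment 2: SEQ = 79795, len = 1083 B, covers [79795, 80877] [LOST]
Segment 3: SEQ = 80878, len = 700 B, covers [80878, 81577]
In-order data received: bytes [78911, 79794] (segments 1..1).
Segment 2 missing -> gap begins at byte 79795; later segments buffered out of order.
Cumulative ACK = next expected in-order byte = 78911 + 884 = 79795

79795


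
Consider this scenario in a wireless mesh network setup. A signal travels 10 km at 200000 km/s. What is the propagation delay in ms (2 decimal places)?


Given: distance = 10 km, speed = 200000 km/s
Delay = distance / speed = 10 / 200000 seconds
Delay in ms = 10 * 1000 / 200000
Delay = 0.0500 ms
Rounded to 2 dp = 0.05 ms

0.05


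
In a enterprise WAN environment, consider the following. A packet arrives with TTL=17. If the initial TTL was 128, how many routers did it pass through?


Given: initial TTL = 128, received TTL = 17
Hops = initial TTL - received TTL
Hops = 128 - 17 = 111

111


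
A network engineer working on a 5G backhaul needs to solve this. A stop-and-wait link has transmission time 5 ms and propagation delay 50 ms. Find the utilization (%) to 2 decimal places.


Given: Ttrans = 5 ms, Tprop = 50 ms
RTT = 2 * Tprop = 2 * 50 = 100 ms
U = Ttrans / (Ttrans + RTT)
U = 5 / (5 + 100)
U = 5 / 105 = 0.047619
U% = 4.76%

4.76


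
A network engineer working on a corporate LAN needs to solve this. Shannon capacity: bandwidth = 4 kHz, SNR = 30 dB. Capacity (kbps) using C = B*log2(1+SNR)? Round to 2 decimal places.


Given: B = 4 kHz, SNR = 30 dB
SNR linear = 10^(30/10) = 1000
1 + SNR = 1001
log2(1001) = 9.9672262588
C = 4 * 1000 * 9.9672262588 = 39868.9050 bps
C = 39.868905 kbps -> 39.87 kbps (2 dp)

39.87


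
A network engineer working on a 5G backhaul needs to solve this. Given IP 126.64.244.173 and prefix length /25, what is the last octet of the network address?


Given: IP = 126.64.244.173, prefix = /25
Subnet mask = 255.255.255.128
Last octet of IP: 173
Last octet of mask: 128
Network last octet = 173 AND 128 = 128

128


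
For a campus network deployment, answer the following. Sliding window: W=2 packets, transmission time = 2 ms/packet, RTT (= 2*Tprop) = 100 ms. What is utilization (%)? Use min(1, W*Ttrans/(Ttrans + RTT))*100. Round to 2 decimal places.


Given: W = 2, Ttrans = 2 ms, RTT = 100 ms (= 2 * Tprop, Tprop = 50 ms)
Cycle time = Ttrans + RTT = 2 + 100 = 102 ms (first packet sent until its ACK returns)
W * Ttrans = 2 * 2 = 4 ms of sending per cycle
W * Ttrans / (Ttrans + RTT) = 4 / 102 = 0.039216
U = min(1, 0.039216) = 0.039216
U% = 3.92%

3.92


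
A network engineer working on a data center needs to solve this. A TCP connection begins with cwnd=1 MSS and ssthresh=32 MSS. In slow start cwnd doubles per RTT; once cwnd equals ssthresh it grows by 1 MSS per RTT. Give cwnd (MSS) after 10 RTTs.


RTT 0: cwnd = 1 MSS (initial)
RTT 1: cwnd = 2 MSS (slow start, doubled)
RTT 2: cwnd = 4 MSS (slow start, doubled)
RTT 3: cwnd = 8 MSS (slow start, doubled)
RTT 4: cwnd = 16 MSS (slow start, doubled)
RTT 5: cwnd = 32 MSS (slow start, doubled)
RTT 6: cwnd = 33 MSS (congestion avoidance, +1)
RTT 7: cwnd = 34 MSS (congestion avoidance, +1)
RTT 8: cwnd = 35 MSS (congestion avoidance, +1)
RTT 9: cwnd = 36 MSS (congestion avoidance, +1)
RTT 10: cwnd = 37 MSS (congestion avoidance, +1)

37


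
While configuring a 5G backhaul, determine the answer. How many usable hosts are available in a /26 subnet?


Given: subnet mask /26
Host bits = 32 - 26 = 6
Total addresses = 2^6 = 64
Usable hosts = 64 - 2 (network + broadcast) = 62

62


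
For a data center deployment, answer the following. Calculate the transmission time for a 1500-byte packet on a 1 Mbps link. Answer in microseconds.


Given: packet = 1500 bytes, bandwidth = 1 Mbps
Packet in bits = 1500 * 8 = 12000 bits
Bandwidth = 1 * 10^6 = 1000000 bps
Time = 12000 / 1000000 seconds
Time in us = 12000 * 10^6 / 1000000 = 12000

12000


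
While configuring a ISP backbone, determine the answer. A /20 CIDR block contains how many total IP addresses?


Given: CIDR prefix /20
Host bits = 32 - 20 = 12
Total addresses = 2^12 = 4096

4096


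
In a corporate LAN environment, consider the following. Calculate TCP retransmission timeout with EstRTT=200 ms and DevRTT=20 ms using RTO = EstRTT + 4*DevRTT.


Given: EstRTT = 200 ms, DevRTT = 20 ms
Timeout = EstRTT + 4 * DevRTT
4 * DevRTT = 4 * 20 = 80
Timeout = 200 + 80 = 280 ms

280


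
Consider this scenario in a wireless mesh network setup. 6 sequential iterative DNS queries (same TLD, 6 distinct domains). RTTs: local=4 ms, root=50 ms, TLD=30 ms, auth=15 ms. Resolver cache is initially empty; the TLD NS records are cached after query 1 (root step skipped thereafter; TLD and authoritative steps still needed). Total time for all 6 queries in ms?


Lookup 1 (cold cache): local + root + TLD + auth = 4 + 50 + 30 + 15 = 99 ms
Lookups 2..6 (TLD NS cached -> skip root; new domain -> still ask TLD and auth): local + TLD + auth = 4 + 30 + 15 = 49 ms each
Remaining 5 lookups: 5 * 49 = 245 ms
Total = 99 + 245 = 344 ms

344


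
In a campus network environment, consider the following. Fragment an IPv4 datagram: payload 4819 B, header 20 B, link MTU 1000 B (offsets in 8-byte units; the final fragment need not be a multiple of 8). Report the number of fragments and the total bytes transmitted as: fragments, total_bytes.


Max data per non-final fragment = floor((MTU - header)/8)*8 = floor((1000 - 20)/8)*8 = floor(980/8)*8 = 976 B
Final fragment needs no 8-byte alignment: it can carry up to MTU - header = 980 B
Non-final fragments needed = ceil((payload - 980) / 976) = ceil(3839/976) = ceil(3.9334) = 4
Number of fragments = 4 + 1 = 5
Fragment sizes (data): 4 * 976 B + 915 B (last, 915 <= 980 OK)
Total bytes sent = payload + n_frags * header = 4819 + 5*20 = 4819 + 100 = 4919 B

5, 4919


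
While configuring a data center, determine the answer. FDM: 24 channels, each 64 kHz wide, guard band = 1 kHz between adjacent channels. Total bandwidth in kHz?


Given: 24 channels, 64 kHz each, guard = 1 kHz
Channel bandwidth = 24 * 64 = 1536 kHz
Guard bands = 23 gaps * 1 kHz = 23 kHz
Total = 1536 + 23 = 1559 kHz

1559


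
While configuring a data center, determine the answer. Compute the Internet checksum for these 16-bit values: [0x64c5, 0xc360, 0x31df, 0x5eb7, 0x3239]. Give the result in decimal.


Given words: [0x64c5, 0xc360, 0x31df, 0x5eb7, 0x3239]
Step 1: Sum all words
Raw sum = 25797 + 50016 + 12767 + 24247 + 12857 = 125684
Step 2: Fold carry: (60148 + 1) = 60149
One's complement = ~60149 & 0xFFFF = 5386

5386


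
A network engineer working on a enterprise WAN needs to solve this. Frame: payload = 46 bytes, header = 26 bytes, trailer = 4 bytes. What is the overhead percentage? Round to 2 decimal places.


Given: payload = 46 B, header = 26 B, trailer = 4 B
Overhead bytes = header + trailer = 26 + 4 = 30
Total frame = payload + overhead = 46 + 30 = 76
Overhead % = 30 / 76 * 100 = 39.4737% -> 39.47% (2 dp)

39.47


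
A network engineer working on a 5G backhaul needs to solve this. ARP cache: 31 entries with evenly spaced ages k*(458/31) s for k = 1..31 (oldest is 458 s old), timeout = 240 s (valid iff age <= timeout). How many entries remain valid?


Ages are k * 458/31 s for k = 1..31 (spacing = 14.7742 s).
Entry k is valid iff k * 458/31 <= 240 iff k <= 31 * 240 / 458 = 16.2445
n_valid = floor(16.2445) = 16
(n_stale = 31 - 16 = 15)

16


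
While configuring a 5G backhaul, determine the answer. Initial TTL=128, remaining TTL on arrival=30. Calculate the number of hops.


Given: initial TTL = 128, received TTL = 30
Hops = initial TTL - received TTL
Hops = 128 - 30 = 98

98


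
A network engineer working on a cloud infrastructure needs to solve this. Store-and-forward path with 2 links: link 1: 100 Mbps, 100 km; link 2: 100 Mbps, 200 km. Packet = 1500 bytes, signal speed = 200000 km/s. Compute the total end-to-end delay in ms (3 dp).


Packet = 1500 bytes = 12000 bits. Store-and-forward: sum (t_trans + t_prop) per link.
Link 1: t_trans = 12000/(100*10^6) s = 0.1200 ms; t_prop = 100/200000 s = 0.5000 ms; subtotal = 0.6200 ms
Link 2: t_trans = 12000/(100*10^6) s = 0.1200 ms; t_prop = 200/200000 s = 1.0000 ms; subtotal = 1.1200 ms
End-to-end = 0.6200 + 1.1200 = 1.7400 ms -> 1.740 ms (3 dp)

1.740


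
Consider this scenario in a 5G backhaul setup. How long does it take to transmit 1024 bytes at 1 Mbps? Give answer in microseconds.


Given: packet = 1024 bytes, bandwidth = 1 Mbps
Packet in bits = 1024 * 8 = 8192 bits
Bandwidth = 1 * 10^6 = 1000000 bps
Time = 8192 / 1000000 seconds
Time in us = 8192 * 10^6 / 1000000 = 8192

8192


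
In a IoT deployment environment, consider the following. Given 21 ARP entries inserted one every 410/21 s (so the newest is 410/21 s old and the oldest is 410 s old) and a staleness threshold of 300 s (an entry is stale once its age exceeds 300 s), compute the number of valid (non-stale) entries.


Ages are k * 410/21 s for k = 1..21 (spacing = 19.5238 s).
Entry k is valid iff k * 410/21 <= 300 iff k <= 21 * 300 / 410 = 15.3659
n_valid = floor(15.3659) = 15
(n_stale = 21 - 15 = 6)

15


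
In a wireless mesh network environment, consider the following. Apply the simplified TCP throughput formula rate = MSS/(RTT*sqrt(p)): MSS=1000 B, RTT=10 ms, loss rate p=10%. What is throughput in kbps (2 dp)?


Given: MSS = 1000 bytes, RTT = 10 ms, loss = 10%
RTT in seconds = 10 / 1000 = 0.01
Loss rate = 10% = 0.1
sqrt(loss) = sqrt(0.1) = 0.316227766017
Throughput (bytes/s) = 1000 / (0.01 * 0.316227766017) = 316227.7660
Throughput (kbps) = 316227.7660 * 8 / 1000 = 2529.822128 -> 2529.82 kbps (2 dp)

2529.82


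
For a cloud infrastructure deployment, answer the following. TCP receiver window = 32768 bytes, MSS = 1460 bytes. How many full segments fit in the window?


Given: RWND = 32768 bytes, MSS = 1460 bytes
Full segments = floor(RWND / MSS)
Full segments = floor(32768 / 1460)
Full segments = floor(22.4438) = 22

22


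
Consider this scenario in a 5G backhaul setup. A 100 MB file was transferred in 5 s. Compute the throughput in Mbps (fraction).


Given: file = 100 MB, time = 5 s
File in Mb = 100 * 8 = 800 Mb
Throughput = 800 / 5 Mbps
Throughput = 160 Mbps

160


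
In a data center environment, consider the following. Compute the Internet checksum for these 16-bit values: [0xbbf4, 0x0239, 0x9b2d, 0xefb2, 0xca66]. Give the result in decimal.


Given words: [0xbbf4, 0x0239, 0x9b2d, 0xefb2, 0xca66]
Step 1: Sum all words
Raw sum = 48116 + 569 + 39725 + 61362 + 51814 = 201586
Step 2: Fold carry: (4978 + 3) = 4981
One's complement = ~4981 & 0xFFFF = 60554

60554


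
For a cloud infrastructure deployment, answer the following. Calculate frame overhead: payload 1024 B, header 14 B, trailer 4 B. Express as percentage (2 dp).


Given: payload = 1024 B, header = 14 B, trailer = 4 B
Overhead bytes = header + trailer = 14 + 4 = 18
Total frame = payload + overhead = 1024 + 18 = 1042
Overhead % = 18 / 1042 * 100 = 1.7274% -> 1.73% (2 dp)

1.73


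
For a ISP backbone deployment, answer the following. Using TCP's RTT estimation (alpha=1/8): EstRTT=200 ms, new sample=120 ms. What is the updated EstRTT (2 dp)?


Given: EstRTT = 200 ms, SampleRTT = 120 ms, alpha = 1/8
New EstRTT = (1 - alpha) * EstRTT + alpha * SampleRTT
(7/8) * 200 = 175
(1/8) * 120 = 15
New EstRTT = 175 + 15 = 190 ms -> 190.00 ms (2 dp)

190.00


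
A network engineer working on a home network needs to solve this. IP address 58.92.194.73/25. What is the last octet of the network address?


Given: IP = 58.92.194.73, prefix = /25
Subnet mask = 255.255.255.128
Last octet of IP: 73
Last octet of mask: 128
Network last octet = 73 AND 128 = 0

0


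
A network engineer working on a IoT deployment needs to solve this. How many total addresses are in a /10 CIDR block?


Given: CIDR prefix /10
Host bits = 32 - 10 = 22
Total addresses = 2^22 = 4194304

4194304


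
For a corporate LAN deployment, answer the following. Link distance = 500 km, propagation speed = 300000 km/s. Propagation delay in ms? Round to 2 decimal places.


Given: distance = 500 km, speed = 300000 km/s
Delay = distance / speed = 500 / 300000 seconds
Delay in ms = 500 * 1000 / 300000
Delay = 1.6667 ms
Rounded to 2 dp = 1.67 ms

1.67


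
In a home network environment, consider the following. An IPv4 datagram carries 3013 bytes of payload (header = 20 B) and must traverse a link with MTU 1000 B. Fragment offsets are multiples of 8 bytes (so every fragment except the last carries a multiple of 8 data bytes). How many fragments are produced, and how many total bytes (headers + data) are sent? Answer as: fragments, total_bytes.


Max data per non-final fragment = floor((MTU - header)/8)*8 = floor((1000 - 20)/8)*8 = floor(980/8)*8 = 976 B
Final fragment needs no 8-byte alignment: it can carry up to MTU - header = 980 B
Non-final fragments needed = ceil((payload - 980) / 976) = ceil(2033/976) = ceil(2.0830) = 3
Number of fragments = 3 + 1 = 4
Fragment sizes (data): 3 * 976 B + 85 B (last, 85 <= 980 OK)
Total bytes sent = payload + n_frags * header = 3013 + 4*20 = 3013 + 80 = 3093 B

4, 3093


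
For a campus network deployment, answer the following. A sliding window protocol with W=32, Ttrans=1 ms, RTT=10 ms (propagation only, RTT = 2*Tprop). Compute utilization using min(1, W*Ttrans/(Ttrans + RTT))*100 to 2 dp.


Given: W = 32, Ttrans = 1 ms, RTT = 10 ms (= 2 * Tprop, Tprop = 5 ms)
Cycle time = Ttrans + RTT = 1 + 10 = 11 ms (first packet sent until its ACK returns)
W * Ttrans = 32 * 1 = 32 ms of sending per cycle
W * Ttrans / (Ttrans + RTT) = 32 / 11 = 2.909091
U = min(1, 2.909091) = 1.000000
U% = 100.00%

100.00


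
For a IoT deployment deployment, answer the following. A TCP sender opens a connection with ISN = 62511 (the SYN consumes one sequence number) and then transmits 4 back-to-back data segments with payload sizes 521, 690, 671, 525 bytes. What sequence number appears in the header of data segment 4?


The SYN occupies sequence number ISN = 62511, so the first data byte is ISN + 1 = 62512.
SEQ of data segment i = (ISN + 1) + sum of payload sizes of segments 1..i-1.
Segment 1: SEQ = 62512, payload = 521 bytes
Segment 2: SEQ = 63033, payload = 690 bytes
Segment 3: SEQ = 63723, payload = 671 bytes
Segment 4: SEQ = 64394, payload = 525 bytes
SEQ of segment 4 = 62512 + 521 + 690 + 671 = 64394

64394


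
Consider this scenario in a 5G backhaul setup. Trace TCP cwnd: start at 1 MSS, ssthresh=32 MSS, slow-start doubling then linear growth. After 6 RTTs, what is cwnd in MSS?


RTT 0: cwnd = 1 MSS (initial)
RTT 1: cwnd = 2 MSS (slow start, doubled)
RTT 2: cwnd = 4 MSS (slow start, doubled)
RTT 3: cwnd = 8 MSS (slow start, doubled)
RTT 4: cwnd = 16 MSS (slow start, doubled)
RTT 5: cwnd = 32 MSS (slow start, doubled)
RTT 6: cwnd = 33 MSS (congestion avoidance, +1)

33


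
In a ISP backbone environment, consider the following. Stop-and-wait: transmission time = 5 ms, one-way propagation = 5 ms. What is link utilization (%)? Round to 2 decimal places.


Given: Ttrans = 5 ms, Tprop = 5 ms
RTT = 2 * Tprop = 2 * 5 = 10 ms
U = Ttrans / (Ttrans + RTT)
U = 5 / (5 + 10)
U = 5 / 15 = 0.333333
U% = 33.33%

33.33


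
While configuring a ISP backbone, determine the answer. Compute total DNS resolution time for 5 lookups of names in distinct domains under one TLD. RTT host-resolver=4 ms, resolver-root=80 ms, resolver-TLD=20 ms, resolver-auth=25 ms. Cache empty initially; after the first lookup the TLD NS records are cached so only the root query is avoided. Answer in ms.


Lookup 1 (cold cache): local + root + TLD + auth = 4 + 80 + 20 + 25 = 129 ms
Lookups 2..5 (TLD NS cached -> skip root; new domain -> still ask TLD and auth): local + TLD + auth = 4 + 20 + 25 = 49 ms each
Remaining 4 lookups: 4 * 49 = 196 ms
Total = 129 + 196 = 325 ms

325


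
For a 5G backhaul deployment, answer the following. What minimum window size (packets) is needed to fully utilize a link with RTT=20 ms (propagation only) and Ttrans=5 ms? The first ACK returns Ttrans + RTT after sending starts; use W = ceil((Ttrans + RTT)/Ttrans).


Given: Ttrans = 5 ms, RTT = 20 ms (= 2 * Tprop, Tprop = 10 ms)
Time until first ACK returns = Ttrans + RTT = 5 + 20 = 25 ms
Need W * Ttrans >= Ttrans + RTT  ->  W >= (Ttrans + RTT) / Ttrans
(Ttrans + RTT) / Ttrans = 25 / 5 = 5
W_min = ceil(5) = 5

5


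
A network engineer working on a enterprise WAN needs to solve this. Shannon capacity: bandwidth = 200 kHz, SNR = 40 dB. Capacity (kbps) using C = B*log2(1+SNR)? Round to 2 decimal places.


Given: B = 200 kHz, SNR = 40 dB
SNR linear = 10^(40/10) = 10000
1 + SNR = 10001
log2(10001) = 13.2878566418
C = 200 * 1000 * 13.2878566418 = 2657571.3284 bps
C = 2657.571328 kbps -> 2657.57 kbps (2 dp)

2657.57


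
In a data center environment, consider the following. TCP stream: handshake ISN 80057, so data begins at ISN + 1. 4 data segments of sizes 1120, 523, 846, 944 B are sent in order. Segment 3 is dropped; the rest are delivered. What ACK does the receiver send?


SYN uses sequence number 80057; first data byte = ISN + 1 = 80058.
Segment 1: SEQ = 80058, len = 1120 B, covers [80058, 81177]
Segment 2: SEQ = 81178, len = 523 B, covers [81178, 81700]
Segment 3: SEQ = 81701, len = 846 B, covers [81701, 82546] [LOST]
Segment 4: SEQ = 82547, len = 944 B, covers [82547, 83490]
In-order data received: bytes [80058, 81700] (segments 1..2).
Segment 3 missing -> gap begins at byte 81701; later segments buffered out of order.
Cumulative ACK = next expected in-order byte = 80058 + 1120 + 523 = 81701

81701


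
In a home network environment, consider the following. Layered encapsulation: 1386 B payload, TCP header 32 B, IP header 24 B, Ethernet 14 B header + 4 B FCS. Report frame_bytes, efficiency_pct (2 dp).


TCP segment = 1386 + 32 = 1418 B
IP packet = 1418 + 24 = 1442 B
Ethernet frame = 1442 + 14 + 4 = 1460 B
Efficiency = app / frame = 1386 / 1460 = 0.949315 = 94.9315% -> 94.93% (2 dp)

1460, 94.93


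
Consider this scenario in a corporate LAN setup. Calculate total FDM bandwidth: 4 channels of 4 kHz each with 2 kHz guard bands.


Given: 4 channels, 4 kHz each, guard = 2 kHz
Channel bandwidth = 4 * 4 = 16 kHz
Guard bands = 3 gaps * 2 kHz = 6 kHz
Total = 16 + 6 = 22 kHz

22


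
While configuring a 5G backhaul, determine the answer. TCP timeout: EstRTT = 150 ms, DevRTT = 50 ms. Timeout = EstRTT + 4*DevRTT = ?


Given: EstRTT = 150 ms, DevRTT = 50 ms
Timeout = EstRTT + 4 * DevRTT
4 * DevRTT = 4 * 50 = 200
Timeout = 150 + 200 = 350 ms

350


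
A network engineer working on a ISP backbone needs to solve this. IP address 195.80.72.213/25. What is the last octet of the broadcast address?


Given: IP = 195.80.72.213, prefix = /25
Host bits = 32 - 25 = 7
Network last octet = 213 AND mask = 128
Host part size = 2^7 - 1 = 127
Broadcast last octet = 128 OR 127 = 255

255


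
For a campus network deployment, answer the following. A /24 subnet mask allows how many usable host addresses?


Given: subnet mask /24
Host bits = 32 - 24 = 8
Total addresses = 2^8 = 256
Usable hosts = 256 - 2 (network + broadcast) = 254

254


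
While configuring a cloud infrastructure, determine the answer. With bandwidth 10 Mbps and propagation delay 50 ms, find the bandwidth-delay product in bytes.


Given: bandwidth = 10 Mbps, delay = 50 ms
BDP in bits = 10 * 10^6 * 50 / 1000
BDP in bits = 500000
BDP in bytes = 500000 / 8 = 62500

62500


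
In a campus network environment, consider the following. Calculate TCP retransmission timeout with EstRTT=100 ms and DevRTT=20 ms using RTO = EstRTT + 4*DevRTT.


Given: EstRTT = 100 ms, DevRTT = 20 ms
Timeout = EstRTT + 4 * DevRTT
4 * DevRTT = 4 * 20 = 80
Timeout = 100 + 80 = 180 ms

180


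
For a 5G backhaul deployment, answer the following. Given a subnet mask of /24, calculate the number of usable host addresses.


Given: subnet mask /24
Host bits = 32 - 24 = 8
Total addresses = 2^8 = 256
Usable hosts = 256 - 2 (network + broadcast) = 254

254


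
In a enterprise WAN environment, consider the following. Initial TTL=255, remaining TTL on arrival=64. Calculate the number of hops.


Given: initial TTL = 255, received TTL = 64
Hops = initial TTL - received TTL
Hops = 255 - 64 = 191

191


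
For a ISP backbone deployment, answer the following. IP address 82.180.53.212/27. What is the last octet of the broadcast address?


Given: IP = 82.180.53.212, prefix = /27
Host bits = 32 - 27 = 5
Network last octet = 212 AND mask = 192
Host part size = 2^5 - 1 = 31
Broadcast last octet = 192 OR 31 = 223

223


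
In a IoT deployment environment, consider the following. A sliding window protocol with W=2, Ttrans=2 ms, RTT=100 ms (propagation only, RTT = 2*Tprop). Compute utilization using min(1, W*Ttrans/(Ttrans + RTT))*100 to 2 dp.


Given: W = 2, Ttrans = 2 ms, RTT = 100 ms (= 2 * Tprop, Tprop = 50 ms)
Cycle time = Ttrans + RTT = 2 + 100 = 102 ms (first packet sent until its ACK returns)
W * Ttrans = 2 * 2 = 4 ms of sending per cycle
W * Ttrans / (Ttrans + RTT) = 4 / 102 = 0.039216
U = min(1, 0.039216) = 0.039216
U% = 3.92%

3.92


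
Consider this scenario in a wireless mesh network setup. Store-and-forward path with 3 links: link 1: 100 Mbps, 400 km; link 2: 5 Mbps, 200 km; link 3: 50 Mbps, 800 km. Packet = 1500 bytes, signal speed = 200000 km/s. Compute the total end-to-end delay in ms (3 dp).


Packet = 1500 bytes = 12000 bits. Store-and-forward: sum (t_trans + t_prop) per link.
Link 1: t_trans = 12000/(100*10^6) s = 0.1200 ms; t_prop = 400/200000 s = 2.0000 ms; subtotal = 2.1200 ms
Link 2: t_trans = 12000/(5*10^6) s = 2.4000 ms; t_prop = 200/200000 s = 1.0000 ms; subtotal = 3.4000 ms
Link 3: t_trans = 12000/(50*10^6) s = 0.2400 ms; t_prop = 800/200000 s = 4.0000 ms; subtotal = 4.2400 ms
End-to-end = 2.1200 + 3.4000 + 4.2400 = 9.7600 ms -> 9.760 ms (3 dp)

9.760


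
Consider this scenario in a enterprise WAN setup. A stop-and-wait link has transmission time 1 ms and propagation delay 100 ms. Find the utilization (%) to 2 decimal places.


Given: Ttrans = 1 ms, Tprop = 100 ms
RTT = 2 * Tprop = 2 * 100 = 200 ms
U = Ttrans / (Ttrans + RTT)
U = 1 / (1 + 200)
U = 1 / 201 = 0.004975
U% = 0.50%

0.50


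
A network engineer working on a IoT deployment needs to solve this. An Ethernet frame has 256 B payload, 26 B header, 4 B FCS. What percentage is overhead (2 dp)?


Given: payload = 256 B, header = 26 B, trailer = 4 B
Overhead bytes = header + trailer = 26 + 4 = 30
Total frame = payload + overhead = 256 + 30 = 286
Overhead % = 30 / 286 * 100 = 10.4895% -> 10.49% (2 dp)

10.49


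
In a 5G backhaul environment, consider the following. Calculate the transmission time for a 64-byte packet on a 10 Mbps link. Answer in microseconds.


Given: packet = 64 bytes, bandwidth = 10 Mbps
Packet in bits = 64 * 8 = 512 bits
Bandwidth = 10 * 10^6 = 10000000 bps
Time = 512 / 10000000 seconds
Time in us = 512 * 10^6 / 10000000 = 51.2

51.2


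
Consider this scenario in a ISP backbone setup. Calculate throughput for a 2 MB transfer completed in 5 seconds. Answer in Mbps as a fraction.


Given: file = 2 MB, time = 5 s
File in Mb = 2 * 8 = 16 Mb
Throughput = 16 / 5 Mbps
Throughput = 16/5 Mbps

16/5


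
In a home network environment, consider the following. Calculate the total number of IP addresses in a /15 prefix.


Given: CIDR prefix /15
Host bits = 32 - 15 = 17
Total addresses = 2^17 = 131072

131072


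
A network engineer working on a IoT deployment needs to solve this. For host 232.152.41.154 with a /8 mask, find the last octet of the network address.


Given: IP = 232.152.41.154, prefix = /8
Subnet mask = 255.0.0.0
Last octet of IP: 154
Last octet of mask: 0
Network last octet = 154 AND 0 = 0

0


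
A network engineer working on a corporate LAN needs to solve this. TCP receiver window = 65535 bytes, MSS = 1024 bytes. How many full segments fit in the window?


Given: RWND = 65535 bytes, MSS = 1024 bytes
Full segments = floor(RWND / MSS)
Full segments = floor(65535 / 1024)
Full segments = floor(63.999) = 63

63


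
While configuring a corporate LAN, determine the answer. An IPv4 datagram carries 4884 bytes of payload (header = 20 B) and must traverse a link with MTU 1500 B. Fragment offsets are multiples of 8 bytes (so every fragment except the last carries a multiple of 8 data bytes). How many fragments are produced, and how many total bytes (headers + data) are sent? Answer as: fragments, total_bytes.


Max data per non-final fragment = floor((MTU - header)/8)*8 = floor((1500 - 20)/8)*8 = floor(1480/8)*8 = 1480 B
Final fragment needs no 8-byte alignment: it can carry up to MTU - header = 1480 B
Non-final fragments needed = ceil((payload - 1480) / 1480) = ceil(3404/1480) = ceil(2.3000) = 3
Number of fragments = 3 + 1 = 4
Fragment sizes (data): 3 * 1480 B + 444 B (last, 444 <= 1480 OK)
Total bytes sent = payload + n_frags * header = 4884 + 4*20 = 4884 + 80 = 4964 B

4, 4964


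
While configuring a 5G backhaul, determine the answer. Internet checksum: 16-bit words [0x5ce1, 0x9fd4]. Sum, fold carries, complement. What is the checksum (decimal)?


Given words: [0x5ce1, 0x9fd4]
Step 1: Sum all words
Raw sum = 23777 + 40916 = 64693
One's complement = ~64693 & 0xFFFF = 842

842


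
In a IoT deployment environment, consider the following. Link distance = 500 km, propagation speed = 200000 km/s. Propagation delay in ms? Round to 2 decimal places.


Given: distance = 500 km, speed = 200000 km/s
Delay = distance / speed = 500 / 200000 seconds
Delay in ms = 500 * 1000 / 200000
Delay = 2.5000 ms
Rounded to 2 dp = 2.50 ms

2.50


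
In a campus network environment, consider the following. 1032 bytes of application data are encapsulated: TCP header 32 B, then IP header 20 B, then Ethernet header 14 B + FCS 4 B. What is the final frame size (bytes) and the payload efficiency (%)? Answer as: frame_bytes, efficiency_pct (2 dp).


TCP segment = 1032 + 32 = 1064 B
IP packet = 1064 + 20 = 1084 B
Ethernet frame = 1084 + 14 + 4 = 1102 B
Efficiency = app / frame = 1032 / 1102 = 0.936479 = 93.6479% -> 93.65% (2 dp)

1102, 93.65


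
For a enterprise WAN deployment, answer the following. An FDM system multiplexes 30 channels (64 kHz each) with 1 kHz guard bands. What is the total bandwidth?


Given: 30 channels, 64 kHz each, guard = 1 kHz
Channel bandwidth = 30 * 64 = 1920 kHz
Guard bands = 29 gaps * 1 kHz = 29 kHz
Total = 1920 + 29 = 1949 kHz

1949


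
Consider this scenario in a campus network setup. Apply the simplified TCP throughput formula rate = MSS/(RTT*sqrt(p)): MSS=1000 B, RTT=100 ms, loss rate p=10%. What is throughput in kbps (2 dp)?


Given: MSS = 1000 bytes, RTT = 100 ms, loss = 10%
RTT in seconds = 100 / 1000 = 0.1
Loss rate = 10% = 0.1
sqrt(loss) = sqrt(0.1) = 0.316227766017
Throughput (bytes/s) = 1000 / (0.1 * 0.316227766017) = 31622.7766
Throughput (kbps) = 31622.7766 * 8 / 1000 = 252.982213 -> 252.98 kbps (2 dp)

252.98


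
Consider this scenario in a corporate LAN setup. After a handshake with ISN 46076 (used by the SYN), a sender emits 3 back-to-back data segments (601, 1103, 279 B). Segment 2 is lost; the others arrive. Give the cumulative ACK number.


SYN uses sequence number 46076; first data byte = ISN + 1 = 46077.
Segment 1: SEQ = 46077, len = 601 B, covers [46077, 46677]
Segment 2: SEQ = 46678, len = 1103 B, covers [46678, 47780] [LOST]
Segment 3: SEQ = 47781, len = 279 B, covers [47781, 48059]
In-order data received: bytes [46077, 46677] (segments 1..1).
Segment 2 missing -> gap begins at byte 46678; later segments buffered out of order.
Cumulative ACK = next expected in-order byte = 46077 + 601 = 46678

46678


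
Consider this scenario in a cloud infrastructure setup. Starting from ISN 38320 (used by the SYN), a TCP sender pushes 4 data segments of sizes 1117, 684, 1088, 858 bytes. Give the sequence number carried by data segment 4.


The SYN occupies sequence number ISN = 38320, so the first data byte is ISN + 1 = 38321.
SEQ of data segment i = (ISN + 1) + sum of payload sizes of segments 1..i-1.
Segment 1: SEQ = 38321, payload = 1117 bytes
Segment 2: SEQ = 39438, payload = 684 bytes
Segment 3: SEQ = 40122, payload = 1088 bytes
Segment 4: SEQ = 41210, payload = 858 bytes
SEQ of segment 4 = 38321 + 1117 + 684 + 1088 = 41210

41210


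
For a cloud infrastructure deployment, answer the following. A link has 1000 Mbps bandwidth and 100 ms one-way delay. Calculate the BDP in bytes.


Given: bandwidth = 1000 Mbps, delay = 100 ms
BDP in bits = 1000 * 10^6 * 100 / 1000
BDP in bits = 100000000
BDP in bytes = 100000000 / 8 = 12500000

12500000


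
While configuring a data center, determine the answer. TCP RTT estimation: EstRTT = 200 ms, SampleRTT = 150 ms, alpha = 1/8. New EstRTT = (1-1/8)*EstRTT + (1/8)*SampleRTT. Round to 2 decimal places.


Given: EstRTT = 200 ms, SampleRTT = 150 ms, alpha = 1/8
New EstRTT = (1 - alpha) * EstRTT + alpha * SampleRTT
(7/8) * 200 = 175
(1/8) * 150 = 18.75
New EstRTT = 175 + 18.75 = 193.75 ms -> 193.75 ms (2 dp)

193.75


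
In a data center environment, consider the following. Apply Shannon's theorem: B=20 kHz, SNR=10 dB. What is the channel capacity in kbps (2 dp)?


Given: B = 20 kHz, SNR = 10 dB
SNR linear = 10^(10/10) = 10
1 + SNR = 11
log2(11) = 3.4594316186
C = 20 * 1000 * 3.4594316186 = 69188.6324 bps
C = 69.188632 kbps -> 69.19 kbps (2 dp)

69.19


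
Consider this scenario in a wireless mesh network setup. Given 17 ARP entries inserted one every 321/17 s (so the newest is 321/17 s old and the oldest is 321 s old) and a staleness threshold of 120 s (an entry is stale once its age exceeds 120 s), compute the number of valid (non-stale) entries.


Ages are k * 321/17 s for k = 1..17 (spacing = 18.8824 s).
Entry k is valid iff k * 321/17 <= 120 iff k <= 17 * 120 / 321 = 6.3551
n_valid = floor(6.3551) = 6
(n_stale = 17 - 6 = 11)

6


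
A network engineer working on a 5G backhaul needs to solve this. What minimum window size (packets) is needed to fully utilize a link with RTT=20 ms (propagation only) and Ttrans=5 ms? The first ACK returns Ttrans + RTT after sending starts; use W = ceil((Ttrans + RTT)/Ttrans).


Given: Ttrans = 5 ms, RTT = 20 ms (= 2 * Tprop, Tprop = 10 ms)
Time until first ACK returns = Ttrans + RTT = 5 + 20 = 25 ms
Need W * Ttrans >= Ttrans + RTT  ->  W >= (Ttrans + RTT) / Ttrans
(Ttrans + RTT) / Ttrans = 25 / 5 = 5
W_min = ceil(5) = 5

5


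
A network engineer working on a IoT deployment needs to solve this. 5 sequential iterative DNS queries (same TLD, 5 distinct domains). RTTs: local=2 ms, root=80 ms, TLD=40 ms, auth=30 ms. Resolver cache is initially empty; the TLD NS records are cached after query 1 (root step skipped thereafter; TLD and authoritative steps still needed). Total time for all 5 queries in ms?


Lookup 1 (cold cache): local + root + TLD + auth = 2 + 80 + 40 + 30 = 152 ms
Lookups 2..5 (TLD NS cached -> skip root; new domain -> still ask TLD and auth): local + TLD + auth = 2 + 40 + 30 = 72 ms each
Remaining 4 lookups: 4 * 72 = 288 ms
Total = 152 + 288 = 440 ms

440
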